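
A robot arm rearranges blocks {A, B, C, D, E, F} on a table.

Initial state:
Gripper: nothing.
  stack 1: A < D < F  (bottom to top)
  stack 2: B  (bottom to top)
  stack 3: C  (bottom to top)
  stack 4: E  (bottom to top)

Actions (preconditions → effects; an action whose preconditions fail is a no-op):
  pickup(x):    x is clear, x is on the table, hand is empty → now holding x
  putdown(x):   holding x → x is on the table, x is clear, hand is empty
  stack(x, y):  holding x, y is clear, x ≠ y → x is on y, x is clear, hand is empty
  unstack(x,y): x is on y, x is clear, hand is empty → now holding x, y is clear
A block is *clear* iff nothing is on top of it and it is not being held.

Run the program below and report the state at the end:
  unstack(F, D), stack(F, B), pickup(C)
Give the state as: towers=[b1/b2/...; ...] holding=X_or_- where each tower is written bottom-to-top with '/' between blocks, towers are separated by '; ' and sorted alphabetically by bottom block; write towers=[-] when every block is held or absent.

step 1 (unstack(F, D)): towers=[A/D; B; C; E] holding=F
step 2 (stack(F, B)): towers=[A/D; B/F; C; E] holding=-
step 3 (pickup(C)): towers=[A/D; B/F; E] holding=C

towers=[A/D; B/F; E] holding=C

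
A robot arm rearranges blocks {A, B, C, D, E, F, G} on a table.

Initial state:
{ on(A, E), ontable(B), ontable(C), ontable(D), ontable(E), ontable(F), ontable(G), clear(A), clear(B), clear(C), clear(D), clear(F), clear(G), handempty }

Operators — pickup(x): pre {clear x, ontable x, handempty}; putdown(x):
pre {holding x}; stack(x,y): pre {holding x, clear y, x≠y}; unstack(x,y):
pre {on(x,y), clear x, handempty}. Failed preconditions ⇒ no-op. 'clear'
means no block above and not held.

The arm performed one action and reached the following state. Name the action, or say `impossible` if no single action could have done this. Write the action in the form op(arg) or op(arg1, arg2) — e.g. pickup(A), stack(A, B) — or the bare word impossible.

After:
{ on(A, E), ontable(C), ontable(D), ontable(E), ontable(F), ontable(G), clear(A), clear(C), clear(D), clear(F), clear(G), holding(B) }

target: towers=[C; D; E/A; F; G] holding=B
         pickup(B) → towers=[C; D; E/A; F; G] holding=B  ← match
         pickup(F) → towers=[B; C; D; E/A; G] holding=F
         pickup(G) → towers=[B; C; D; E/A; F] holding=G
         pickup(D) → towers=[B; C; E/A; F; G] holding=D
     unstack(A, E) → towers=[B; C; D; E; F; G] holding=A
         pickup(C) → towers=[B; D; E/A; F; G] holding=C

pickup(B)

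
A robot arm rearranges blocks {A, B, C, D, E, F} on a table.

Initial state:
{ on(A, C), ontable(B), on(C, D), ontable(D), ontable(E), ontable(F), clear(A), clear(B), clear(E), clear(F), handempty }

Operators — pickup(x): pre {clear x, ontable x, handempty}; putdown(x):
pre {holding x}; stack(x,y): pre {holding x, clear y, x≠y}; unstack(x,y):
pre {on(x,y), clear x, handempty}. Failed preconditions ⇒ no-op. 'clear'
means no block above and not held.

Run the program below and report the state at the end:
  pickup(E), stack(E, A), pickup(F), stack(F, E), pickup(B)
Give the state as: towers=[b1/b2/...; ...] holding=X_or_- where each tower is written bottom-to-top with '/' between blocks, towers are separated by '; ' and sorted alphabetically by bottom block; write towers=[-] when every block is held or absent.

step 1 (pickup(E)): towers=[B; D/C/A; F] holding=E
step 2 (stack(E, A)): towers=[B; D/C/A/E; F] holding=-
step 3 (pickup(F)): towers=[B; D/C/A/E] holding=F
step 4 (stack(F, E)): towers=[B; D/C/A/E/F] holding=-
step 5 (pickup(B)): towers=[D/C/A/E/F] holding=B

towers=[D/C/A/E/F] holding=B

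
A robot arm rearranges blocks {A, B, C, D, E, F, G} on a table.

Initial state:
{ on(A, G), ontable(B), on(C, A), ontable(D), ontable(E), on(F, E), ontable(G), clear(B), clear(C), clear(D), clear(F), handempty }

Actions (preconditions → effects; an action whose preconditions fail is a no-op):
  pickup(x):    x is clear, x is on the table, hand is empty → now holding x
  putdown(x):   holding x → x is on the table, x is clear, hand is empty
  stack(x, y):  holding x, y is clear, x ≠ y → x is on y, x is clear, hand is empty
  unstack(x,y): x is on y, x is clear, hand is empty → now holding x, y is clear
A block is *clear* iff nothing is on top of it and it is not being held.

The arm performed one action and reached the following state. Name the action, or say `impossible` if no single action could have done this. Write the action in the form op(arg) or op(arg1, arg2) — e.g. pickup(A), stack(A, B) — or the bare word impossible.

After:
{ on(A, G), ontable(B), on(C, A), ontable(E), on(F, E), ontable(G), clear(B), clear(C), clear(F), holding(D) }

target: towers=[B; E/F; G/A/C] holding=D
         pickup(B) → towers=[D; E/F; G/A/C] holding=B
     unstack(F, E) → towers=[B; D; E; G/A/C] holding=F
         pickup(D) → towers=[B; E/F; G/A/C] holding=D  ← match
     unstack(C, A) → towers=[B; D; E/F; G/A] holding=C

pickup(D)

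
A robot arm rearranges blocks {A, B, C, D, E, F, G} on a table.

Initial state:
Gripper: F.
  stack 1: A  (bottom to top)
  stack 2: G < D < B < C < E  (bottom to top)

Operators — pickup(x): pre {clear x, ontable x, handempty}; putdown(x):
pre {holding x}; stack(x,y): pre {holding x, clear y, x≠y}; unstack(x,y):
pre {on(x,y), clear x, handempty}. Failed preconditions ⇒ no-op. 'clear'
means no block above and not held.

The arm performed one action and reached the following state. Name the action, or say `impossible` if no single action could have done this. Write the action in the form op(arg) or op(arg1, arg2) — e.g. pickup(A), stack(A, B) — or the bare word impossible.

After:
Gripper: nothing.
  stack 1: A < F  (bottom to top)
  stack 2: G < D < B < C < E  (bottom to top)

target: towers=[A/F; G/D/B/C/E] holding=-
        putdown(F) → towers=[A; F; G/D/B/C/E] holding=-
       stack(F, A) → towers=[A/F; G/D/B/C/E] holding=-  ← match
       stack(F, E) → towers=[A; G/D/B/C/E/F] holding=-

stack(F, A)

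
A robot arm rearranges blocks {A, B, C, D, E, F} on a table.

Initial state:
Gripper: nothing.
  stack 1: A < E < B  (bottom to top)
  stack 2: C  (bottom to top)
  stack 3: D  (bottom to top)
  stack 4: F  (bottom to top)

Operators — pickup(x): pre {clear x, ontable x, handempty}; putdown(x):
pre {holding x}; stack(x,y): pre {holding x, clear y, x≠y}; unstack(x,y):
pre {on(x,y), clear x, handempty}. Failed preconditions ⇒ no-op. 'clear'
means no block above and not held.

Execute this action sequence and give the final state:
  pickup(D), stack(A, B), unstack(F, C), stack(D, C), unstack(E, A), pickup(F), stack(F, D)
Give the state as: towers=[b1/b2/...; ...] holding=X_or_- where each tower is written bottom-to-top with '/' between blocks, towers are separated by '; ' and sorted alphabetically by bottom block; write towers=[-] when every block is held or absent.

step 1 (pickup(D)): towers=[A/E/B; C; F] holding=D
step 2 (stack(A, B)) [no-op]: towers=[A/E/B; C; F] holding=D
step 3 (unstack(F, C)) [no-op]: towers=[A/E/B; C; F] holding=D
step 4 (stack(D, C)): towers=[A/E/B; C/D; F] holding=-
step 5 (unstack(E, A)) [no-op]: towers=[A/E/B; C/D; F] holding=-
step 6 (pickup(F)): towers=[A/E/B; C/D] holding=F
step 7 (stack(F, D)): towers=[A/E/B; C/D/F] holding=-

towers=[A/E/B; C/D/F] holding=-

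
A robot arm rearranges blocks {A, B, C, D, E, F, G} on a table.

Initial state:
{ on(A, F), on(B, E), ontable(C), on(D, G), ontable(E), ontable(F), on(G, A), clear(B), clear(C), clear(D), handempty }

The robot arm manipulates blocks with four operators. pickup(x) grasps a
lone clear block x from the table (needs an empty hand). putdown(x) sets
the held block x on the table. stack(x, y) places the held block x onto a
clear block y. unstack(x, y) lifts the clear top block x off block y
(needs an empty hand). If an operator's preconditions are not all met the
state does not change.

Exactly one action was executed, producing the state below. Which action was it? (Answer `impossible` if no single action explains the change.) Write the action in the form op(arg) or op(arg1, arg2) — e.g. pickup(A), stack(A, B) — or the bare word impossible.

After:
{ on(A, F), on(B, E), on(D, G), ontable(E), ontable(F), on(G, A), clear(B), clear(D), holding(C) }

target: towers=[E/B; F/A/G/D] holding=C
     unstack(B, E) → towers=[C; E; F/A/G/D] holding=B
     unstack(D, G) → towers=[C; E/B; F/A/G] holding=D
         pickup(C) → towers=[E/B; F/A/G/D] holding=C  ← match

pickup(C)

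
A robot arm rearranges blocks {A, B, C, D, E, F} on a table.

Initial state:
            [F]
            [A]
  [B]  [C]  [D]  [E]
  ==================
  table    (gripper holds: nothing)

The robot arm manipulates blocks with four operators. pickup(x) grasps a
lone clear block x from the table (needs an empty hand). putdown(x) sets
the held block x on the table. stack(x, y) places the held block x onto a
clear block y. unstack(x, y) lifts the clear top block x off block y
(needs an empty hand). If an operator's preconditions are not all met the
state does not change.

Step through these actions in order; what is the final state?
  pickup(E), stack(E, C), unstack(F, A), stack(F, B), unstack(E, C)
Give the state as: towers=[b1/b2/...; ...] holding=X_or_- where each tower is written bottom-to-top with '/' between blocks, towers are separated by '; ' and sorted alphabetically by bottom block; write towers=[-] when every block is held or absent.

towers=[B/F; C; D/A] holding=E

step 1 (pickup(E)): towers=[B; C; D/A/F] holding=E
step 2 (stack(E, C)): towers=[B; C/E; D/A/F] holding=-
step 3 (unstack(F, A)): towers=[B; C/E; D/A] holding=F
step 4 (stack(F, B)): towers=[B/F; C/E; D/A] holding=-
step 5 (unstack(E, C)): towers=[B/F; C; D/A] holding=E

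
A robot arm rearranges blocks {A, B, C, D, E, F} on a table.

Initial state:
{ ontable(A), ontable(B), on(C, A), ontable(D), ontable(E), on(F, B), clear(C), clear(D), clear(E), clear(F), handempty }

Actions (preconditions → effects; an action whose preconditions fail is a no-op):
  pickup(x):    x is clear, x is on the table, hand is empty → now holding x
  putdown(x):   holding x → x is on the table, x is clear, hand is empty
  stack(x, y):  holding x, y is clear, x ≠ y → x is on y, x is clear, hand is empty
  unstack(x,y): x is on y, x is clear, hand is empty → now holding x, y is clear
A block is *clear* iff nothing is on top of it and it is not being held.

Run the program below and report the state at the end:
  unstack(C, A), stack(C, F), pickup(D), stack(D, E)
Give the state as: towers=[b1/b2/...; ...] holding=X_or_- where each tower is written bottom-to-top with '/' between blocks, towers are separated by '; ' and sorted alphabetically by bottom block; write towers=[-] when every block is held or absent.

step 1 (unstack(C, A)): towers=[A; B/F; D; E] holding=C
step 2 (stack(C, F)): towers=[A; B/F/C; D; E] holding=-
step 3 (pickup(D)): towers=[A; B/F/C; E] holding=D
step 4 (stack(D, E)): towers=[A; B/F/C; E/D] holding=-

towers=[A; B/F/C; E/D] holding=-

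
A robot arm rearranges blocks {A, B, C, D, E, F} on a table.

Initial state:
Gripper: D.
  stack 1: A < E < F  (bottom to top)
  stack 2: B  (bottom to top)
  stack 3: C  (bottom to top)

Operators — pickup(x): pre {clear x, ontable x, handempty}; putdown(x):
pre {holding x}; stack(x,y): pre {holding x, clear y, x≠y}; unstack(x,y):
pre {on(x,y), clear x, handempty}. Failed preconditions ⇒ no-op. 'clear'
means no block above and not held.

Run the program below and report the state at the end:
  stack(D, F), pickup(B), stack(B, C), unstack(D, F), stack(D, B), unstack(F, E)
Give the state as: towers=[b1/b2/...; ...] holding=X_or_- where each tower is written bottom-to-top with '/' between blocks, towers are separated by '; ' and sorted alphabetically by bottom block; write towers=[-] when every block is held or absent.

step 1 (stack(D, F)): towers=[A/E/F/D; B; C] holding=-
step 2 (pickup(B)): towers=[A/E/F/D; C] holding=B
step 3 (stack(B, C)): towers=[A/E/F/D; C/B] holding=-
step 4 (unstack(D, F)): towers=[A/E/F; C/B] holding=D
step 5 (stack(D, B)): towers=[A/E/F; C/B/D] holding=-
step 6 (unstack(F, E)): towers=[A/E; C/B/D] holding=F

towers=[A/E; C/B/D] holding=F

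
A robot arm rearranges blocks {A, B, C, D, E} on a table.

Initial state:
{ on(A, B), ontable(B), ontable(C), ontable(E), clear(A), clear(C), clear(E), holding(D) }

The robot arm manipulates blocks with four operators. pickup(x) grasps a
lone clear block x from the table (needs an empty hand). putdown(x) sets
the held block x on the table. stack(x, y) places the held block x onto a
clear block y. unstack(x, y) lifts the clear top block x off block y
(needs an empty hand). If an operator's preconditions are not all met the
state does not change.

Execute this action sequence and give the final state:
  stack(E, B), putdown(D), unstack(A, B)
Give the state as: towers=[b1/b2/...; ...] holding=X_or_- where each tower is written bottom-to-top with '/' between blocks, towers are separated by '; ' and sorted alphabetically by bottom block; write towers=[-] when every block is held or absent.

step 1 (stack(E, B)) [no-op]: towers=[B/A; C; E] holding=D
step 2 (putdown(D)): towers=[B/A; C; D; E] holding=-
step 3 (unstack(A, B)): towers=[B; C; D; E] holding=A

towers=[B; C; D; E] holding=A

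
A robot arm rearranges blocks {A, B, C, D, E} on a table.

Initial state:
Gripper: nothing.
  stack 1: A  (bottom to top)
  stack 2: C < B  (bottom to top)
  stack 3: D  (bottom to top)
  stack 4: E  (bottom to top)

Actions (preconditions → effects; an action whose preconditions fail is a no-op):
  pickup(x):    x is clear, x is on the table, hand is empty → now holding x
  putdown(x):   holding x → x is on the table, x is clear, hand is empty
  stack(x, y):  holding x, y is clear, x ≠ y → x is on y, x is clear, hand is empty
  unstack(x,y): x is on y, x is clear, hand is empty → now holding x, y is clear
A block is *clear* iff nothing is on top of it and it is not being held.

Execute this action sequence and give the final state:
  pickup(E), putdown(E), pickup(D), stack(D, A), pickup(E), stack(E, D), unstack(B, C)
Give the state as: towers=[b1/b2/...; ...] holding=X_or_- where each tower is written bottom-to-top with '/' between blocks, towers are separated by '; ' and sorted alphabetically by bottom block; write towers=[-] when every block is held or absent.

step 1 (pickup(E)): towers=[A; C/B; D] holding=E
step 2 (putdown(E)): towers=[A; C/B; D; E] holding=-
step 3 (pickup(D)): towers=[A; C/B; E] holding=D
step 4 (stack(D, A)): towers=[A/D; C/B; E] holding=-
step 5 (pickup(E)): towers=[A/D; C/B] holding=E
step 6 (stack(E, D)): towers=[A/D/E; C/B] holding=-
step 7 (unstack(B, C)): towers=[A/D/E; C] holding=B

towers=[A/D/E; C] holding=B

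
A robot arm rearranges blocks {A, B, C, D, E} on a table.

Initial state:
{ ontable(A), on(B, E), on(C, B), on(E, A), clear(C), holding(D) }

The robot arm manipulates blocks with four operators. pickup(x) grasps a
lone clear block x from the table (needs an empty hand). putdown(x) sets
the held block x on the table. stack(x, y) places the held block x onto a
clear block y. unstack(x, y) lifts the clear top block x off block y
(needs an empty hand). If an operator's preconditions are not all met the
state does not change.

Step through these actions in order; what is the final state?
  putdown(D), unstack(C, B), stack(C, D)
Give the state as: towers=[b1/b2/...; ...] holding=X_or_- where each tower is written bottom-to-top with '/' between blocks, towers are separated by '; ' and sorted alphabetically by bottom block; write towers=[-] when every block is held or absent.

towers=[A/E/B; D/C] holding=-

step 1 (putdown(D)): towers=[A/E/B/C; D] holding=-
step 2 (unstack(C, B)): towers=[A/E/B; D] holding=C
step 3 (stack(C, D)): towers=[A/E/B; D/C] holding=-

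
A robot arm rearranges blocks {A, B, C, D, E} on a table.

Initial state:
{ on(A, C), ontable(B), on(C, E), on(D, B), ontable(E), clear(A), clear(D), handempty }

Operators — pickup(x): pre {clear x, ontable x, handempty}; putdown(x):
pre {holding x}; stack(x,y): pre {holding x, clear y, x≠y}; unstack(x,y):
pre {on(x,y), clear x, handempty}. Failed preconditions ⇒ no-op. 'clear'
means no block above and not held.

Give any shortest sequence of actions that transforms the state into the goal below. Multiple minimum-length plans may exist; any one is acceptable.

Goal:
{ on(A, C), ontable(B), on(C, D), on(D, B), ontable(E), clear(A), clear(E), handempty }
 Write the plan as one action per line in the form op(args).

unstack(A, C)
putdown(A)
unstack(C, E)
stack(C, D)
pickup(A)
stack(A, C)

step 1 (unstack(A, C)): towers=[B/D; E/C] holding=A
step 2 (putdown(A)): towers=[A; B/D; E/C] holding=-
step 3 (unstack(C, E)): towers=[A; B/D; E] holding=C
step 4 (stack(C, D)): towers=[A; B/D/C; E] holding=-
step 5 (pickup(A)): towers=[B/D/C; E] holding=A
step 6 (stack(A, C)): towers=[B/D/C/A; E] holding=-
goal check: towers=[B/D/C/A; E] holding=- — reached (length 6, optimal by BFS)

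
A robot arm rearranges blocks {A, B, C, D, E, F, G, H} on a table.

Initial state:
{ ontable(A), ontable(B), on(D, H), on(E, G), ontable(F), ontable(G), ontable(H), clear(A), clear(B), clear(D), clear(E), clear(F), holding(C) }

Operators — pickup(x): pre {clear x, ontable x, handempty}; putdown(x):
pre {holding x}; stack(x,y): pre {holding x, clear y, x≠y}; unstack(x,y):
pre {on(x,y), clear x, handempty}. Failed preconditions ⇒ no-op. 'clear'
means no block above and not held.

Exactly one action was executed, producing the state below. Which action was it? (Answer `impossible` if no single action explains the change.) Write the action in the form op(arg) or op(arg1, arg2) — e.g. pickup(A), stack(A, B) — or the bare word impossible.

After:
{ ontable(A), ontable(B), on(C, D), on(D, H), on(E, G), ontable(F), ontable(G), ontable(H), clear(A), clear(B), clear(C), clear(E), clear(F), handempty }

target: towers=[A; B; F; G/E; H/D/C] holding=-
        putdown(C) → towers=[A; B; C; F; G/E; H/D] holding=-
       stack(C, A) → towers=[A/C; B; F; G/E; H/D] holding=-
       stack(C, E) → towers=[A; B; F; G/E/C; H/D] holding=-
       stack(C, B) → towers=[A; B/C; F; G/E; H/D] holding=-
       stack(C, F) → towers=[A; B; F/C; G/E; H/D] holding=-
       stack(C, D) → towers=[A; B; F; G/E; H/D/C] holding=-  ← match

stack(C, D)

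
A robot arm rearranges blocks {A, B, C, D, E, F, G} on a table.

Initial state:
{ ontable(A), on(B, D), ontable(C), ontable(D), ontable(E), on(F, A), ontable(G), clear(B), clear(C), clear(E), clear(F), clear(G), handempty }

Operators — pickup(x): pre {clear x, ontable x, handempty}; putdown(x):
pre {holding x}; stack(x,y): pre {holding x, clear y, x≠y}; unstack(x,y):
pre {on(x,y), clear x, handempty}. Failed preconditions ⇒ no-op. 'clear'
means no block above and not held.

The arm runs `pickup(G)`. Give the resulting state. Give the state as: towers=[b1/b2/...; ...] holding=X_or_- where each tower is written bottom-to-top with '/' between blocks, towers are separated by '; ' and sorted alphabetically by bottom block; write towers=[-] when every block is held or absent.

before: towers=[A/F; C; D/B; E; G] holding=-
pre[pickup(G)]: clear(G) ✓, ontable(G) ✓, handempty ✓
all met → apply pickup(G)
after:  towers=[A/F; C; D/B; E] holding=G

towers=[A/F; C; D/B; E] holding=G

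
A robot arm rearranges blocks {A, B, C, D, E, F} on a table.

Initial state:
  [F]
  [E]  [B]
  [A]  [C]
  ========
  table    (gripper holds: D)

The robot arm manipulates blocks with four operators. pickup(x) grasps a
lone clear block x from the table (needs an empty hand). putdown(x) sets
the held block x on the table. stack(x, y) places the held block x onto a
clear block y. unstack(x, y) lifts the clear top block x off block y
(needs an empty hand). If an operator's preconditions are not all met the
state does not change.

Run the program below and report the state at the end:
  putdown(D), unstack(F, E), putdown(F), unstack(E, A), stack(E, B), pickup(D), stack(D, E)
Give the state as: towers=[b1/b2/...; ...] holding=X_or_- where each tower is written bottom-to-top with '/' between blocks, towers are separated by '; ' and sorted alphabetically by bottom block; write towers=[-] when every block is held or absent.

towers=[A; C/B/E/D; F] holding=-

step 1 (putdown(D)): towers=[A/E/F; C/B; D] holding=-
step 2 (unstack(F, E)): towers=[A/E; C/B; D] holding=F
step 3 (putdown(F)): towers=[A/E; C/B; D; F] holding=-
step 4 (unstack(E, A)): towers=[A; C/B; D; F] holding=E
step 5 (stack(E, B)): towers=[A; C/B/E; D; F] holding=-
step 6 (pickup(D)): towers=[A; C/B/E; F] holding=D
step 7 (stack(D, E)): towers=[A; C/B/E/D; F] holding=-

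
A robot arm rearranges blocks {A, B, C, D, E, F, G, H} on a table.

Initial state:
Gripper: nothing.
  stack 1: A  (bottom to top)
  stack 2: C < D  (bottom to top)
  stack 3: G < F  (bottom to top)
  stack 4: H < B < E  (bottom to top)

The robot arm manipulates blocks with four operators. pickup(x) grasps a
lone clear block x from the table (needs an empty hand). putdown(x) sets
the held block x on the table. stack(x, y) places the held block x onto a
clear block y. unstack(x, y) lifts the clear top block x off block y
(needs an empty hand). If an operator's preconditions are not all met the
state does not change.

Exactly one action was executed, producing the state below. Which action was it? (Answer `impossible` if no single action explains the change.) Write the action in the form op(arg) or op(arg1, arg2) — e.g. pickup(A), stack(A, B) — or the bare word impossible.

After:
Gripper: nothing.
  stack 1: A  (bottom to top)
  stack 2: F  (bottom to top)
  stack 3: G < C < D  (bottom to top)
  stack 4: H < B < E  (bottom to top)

impossible

target: towers=[A; F; G/C/D; H/B/E] holding=-
         pickup(A) → towers=[C/D; G/F; H/B/E] holding=A
     unstack(E, B) → towers=[A; C/D; G/F; H/B] holding=E
     unstack(F, G) → towers=[A; C/D; G; H/B/E] holding=F
     unstack(D, C) → towers=[A; C; G/F; H/B/E] holding=D
none of the 4 applicable actions match → impossible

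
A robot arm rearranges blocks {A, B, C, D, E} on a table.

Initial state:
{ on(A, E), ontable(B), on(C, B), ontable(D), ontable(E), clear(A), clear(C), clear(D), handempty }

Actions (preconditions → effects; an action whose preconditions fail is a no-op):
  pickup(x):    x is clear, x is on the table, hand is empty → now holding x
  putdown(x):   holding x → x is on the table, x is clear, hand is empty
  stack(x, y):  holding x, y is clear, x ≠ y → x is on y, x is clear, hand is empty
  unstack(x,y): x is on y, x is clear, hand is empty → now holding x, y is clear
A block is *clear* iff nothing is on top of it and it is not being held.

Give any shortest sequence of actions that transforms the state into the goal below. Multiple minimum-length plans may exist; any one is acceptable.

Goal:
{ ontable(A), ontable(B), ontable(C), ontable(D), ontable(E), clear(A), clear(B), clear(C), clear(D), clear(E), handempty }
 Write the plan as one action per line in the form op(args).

step 1 (unstack(A, E)): towers=[B/C; D; E] holding=A
step 2 (putdown(A)): towers=[A; B/C; D; E] holding=-
step 3 (unstack(C, B)): towers=[A; B; D; E] holding=C
step 4 (putdown(C)): towers=[A; B; C; D; E] holding=-
goal check: towers=[A; B; C; D; E] holding=- — reached (length 4, optimal by BFS)

unstack(A, E)
putdown(A)
unstack(C, B)
putdown(C)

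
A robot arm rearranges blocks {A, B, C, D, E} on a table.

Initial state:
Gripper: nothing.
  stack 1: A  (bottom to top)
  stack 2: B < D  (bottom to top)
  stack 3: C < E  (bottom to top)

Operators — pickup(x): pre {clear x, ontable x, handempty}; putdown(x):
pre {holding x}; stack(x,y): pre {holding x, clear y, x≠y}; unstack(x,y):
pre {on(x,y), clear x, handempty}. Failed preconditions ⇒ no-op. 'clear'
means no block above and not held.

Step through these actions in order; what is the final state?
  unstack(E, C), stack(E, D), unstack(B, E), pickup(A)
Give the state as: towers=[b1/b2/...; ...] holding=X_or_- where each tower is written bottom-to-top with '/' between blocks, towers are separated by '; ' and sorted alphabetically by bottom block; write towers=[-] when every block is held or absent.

towers=[B/D/E; C] holding=A

step 1 (unstack(E, C)): towers=[A; B/D; C] holding=E
step 2 (stack(E, D)): towers=[A; B/D/E; C] holding=-
step 3 (unstack(B, E)) [no-op]: towers=[A; B/D/E; C] holding=-
step 4 (pickup(A)): towers=[B/D/E; C] holding=A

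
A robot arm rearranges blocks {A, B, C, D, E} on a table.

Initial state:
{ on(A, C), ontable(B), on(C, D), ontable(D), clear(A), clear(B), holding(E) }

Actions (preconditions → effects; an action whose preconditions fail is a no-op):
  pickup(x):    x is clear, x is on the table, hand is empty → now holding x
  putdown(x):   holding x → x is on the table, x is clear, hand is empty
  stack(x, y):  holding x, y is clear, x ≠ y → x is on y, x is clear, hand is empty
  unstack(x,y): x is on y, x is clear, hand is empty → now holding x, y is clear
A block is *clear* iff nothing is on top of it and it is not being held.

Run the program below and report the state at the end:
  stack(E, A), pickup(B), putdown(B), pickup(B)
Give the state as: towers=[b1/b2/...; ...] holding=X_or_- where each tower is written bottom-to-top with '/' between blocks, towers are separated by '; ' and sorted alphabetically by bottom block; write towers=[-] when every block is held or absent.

towers=[D/C/A/E] holding=B

step 1 (stack(E, A)): towers=[B; D/C/A/E] holding=-
step 2 (pickup(B)): towers=[D/C/A/E] holding=B
step 3 (putdown(B)): towers=[B; D/C/A/E] holding=-
step 4 (pickup(B)): towers=[D/C/A/E] holding=B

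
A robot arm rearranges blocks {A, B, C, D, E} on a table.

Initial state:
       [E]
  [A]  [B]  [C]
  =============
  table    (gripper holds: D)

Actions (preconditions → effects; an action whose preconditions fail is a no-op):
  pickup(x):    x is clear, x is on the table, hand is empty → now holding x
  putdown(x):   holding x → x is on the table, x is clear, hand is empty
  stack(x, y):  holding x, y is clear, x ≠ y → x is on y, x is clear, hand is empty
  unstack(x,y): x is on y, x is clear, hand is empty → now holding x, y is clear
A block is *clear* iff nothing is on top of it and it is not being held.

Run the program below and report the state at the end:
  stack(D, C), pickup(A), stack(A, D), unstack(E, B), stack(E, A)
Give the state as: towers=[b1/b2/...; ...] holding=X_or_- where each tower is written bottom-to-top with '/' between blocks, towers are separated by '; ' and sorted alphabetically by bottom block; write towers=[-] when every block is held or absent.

towers=[B; C/D/A/E] holding=-

step 1 (stack(D, C)): towers=[A; B/E; C/D] holding=-
step 2 (pickup(A)): towers=[B/E; C/D] holding=A
step 3 (stack(A, D)): towers=[B/E; C/D/A] holding=-
step 4 (unstack(E, B)): towers=[B; C/D/A] holding=E
step 5 (stack(E, A)): towers=[B; C/D/A/E] holding=-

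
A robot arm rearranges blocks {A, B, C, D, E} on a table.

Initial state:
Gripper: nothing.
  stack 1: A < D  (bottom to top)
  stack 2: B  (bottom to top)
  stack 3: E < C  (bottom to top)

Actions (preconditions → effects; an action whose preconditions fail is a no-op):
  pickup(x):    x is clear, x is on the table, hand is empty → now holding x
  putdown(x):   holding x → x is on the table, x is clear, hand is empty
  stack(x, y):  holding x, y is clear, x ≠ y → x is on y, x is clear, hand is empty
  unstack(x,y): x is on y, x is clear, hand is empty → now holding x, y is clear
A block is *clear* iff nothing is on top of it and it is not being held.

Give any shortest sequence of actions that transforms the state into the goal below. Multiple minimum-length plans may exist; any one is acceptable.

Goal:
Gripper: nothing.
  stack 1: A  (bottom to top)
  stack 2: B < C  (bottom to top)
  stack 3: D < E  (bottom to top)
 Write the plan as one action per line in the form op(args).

step 1 (unstack(D, A)): towers=[A; B; E/C] holding=D
step 2 (putdown(D)): towers=[A; B; D; E/C] holding=-
step 3 (unstack(C, E)): towers=[A; B; D; E] holding=C
step 4 (stack(C, B)): towers=[A; B/C; D; E] holding=-
step 5 (pickup(E)): towers=[A; B/C; D] holding=E
step 6 (stack(E, D)): towers=[A; B/C; D/E] holding=-
goal check: towers=[A; B/C; D/E] holding=- — reached (length 6, optimal by BFS)

unstack(D, A)
putdown(D)
unstack(C, E)
stack(C, B)
pickup(E)
stack(E, D)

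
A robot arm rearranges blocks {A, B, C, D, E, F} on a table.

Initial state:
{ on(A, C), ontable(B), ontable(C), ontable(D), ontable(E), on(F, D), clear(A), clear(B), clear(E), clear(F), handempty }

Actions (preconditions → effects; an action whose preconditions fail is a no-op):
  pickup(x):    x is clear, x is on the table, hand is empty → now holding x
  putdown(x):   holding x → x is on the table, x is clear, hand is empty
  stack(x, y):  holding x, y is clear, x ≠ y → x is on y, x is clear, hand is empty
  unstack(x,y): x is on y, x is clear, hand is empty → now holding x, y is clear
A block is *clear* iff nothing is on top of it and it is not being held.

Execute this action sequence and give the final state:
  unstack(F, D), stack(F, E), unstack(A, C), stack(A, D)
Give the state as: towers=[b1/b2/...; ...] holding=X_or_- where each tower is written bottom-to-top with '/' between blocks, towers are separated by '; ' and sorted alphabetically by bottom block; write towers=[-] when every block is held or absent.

towers=[B; C; D/A; E/F] holding=-

step 1 (unstack(F, D)): towers=[B; C/A; D; E] holding=F
step 2 (stack(F, E)): towers=[B; C/A; D; E/F] holding=-
step 3 (unstack(A, C)): towers=[B; C; D; E/F] holding=A
step 4 (stack(A, D)): towers=[B; C; D/A; E/F] holding=-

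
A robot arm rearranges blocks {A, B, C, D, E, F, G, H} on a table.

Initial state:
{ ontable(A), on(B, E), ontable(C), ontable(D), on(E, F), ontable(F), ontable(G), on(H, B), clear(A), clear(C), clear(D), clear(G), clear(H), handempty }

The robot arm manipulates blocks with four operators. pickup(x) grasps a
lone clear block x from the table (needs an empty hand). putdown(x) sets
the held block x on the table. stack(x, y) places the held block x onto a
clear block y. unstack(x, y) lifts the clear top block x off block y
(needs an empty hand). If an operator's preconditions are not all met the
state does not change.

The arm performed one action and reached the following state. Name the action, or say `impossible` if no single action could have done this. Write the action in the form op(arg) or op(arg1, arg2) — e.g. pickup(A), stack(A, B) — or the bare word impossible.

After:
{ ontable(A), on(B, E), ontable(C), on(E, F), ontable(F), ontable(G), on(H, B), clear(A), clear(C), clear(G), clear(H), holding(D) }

pickup(D)

target: towers=[A; C; F/E/B/H; G] holding=D
         pickup(G) → towers=[A; C; D; F/E/B/H] holding=G
         pickup(A) → towers=[C; D; F/E/B/H; G] holding=A
     unstack(H, B) → towers=[A; C; D; F/E/B; G] holding=H
         pickup(D) → towers=[A; C; F/E/B/H; G] holding=D  ← match
         pickup(C) → towers=[A; D; F/E/B/H; G] holding=C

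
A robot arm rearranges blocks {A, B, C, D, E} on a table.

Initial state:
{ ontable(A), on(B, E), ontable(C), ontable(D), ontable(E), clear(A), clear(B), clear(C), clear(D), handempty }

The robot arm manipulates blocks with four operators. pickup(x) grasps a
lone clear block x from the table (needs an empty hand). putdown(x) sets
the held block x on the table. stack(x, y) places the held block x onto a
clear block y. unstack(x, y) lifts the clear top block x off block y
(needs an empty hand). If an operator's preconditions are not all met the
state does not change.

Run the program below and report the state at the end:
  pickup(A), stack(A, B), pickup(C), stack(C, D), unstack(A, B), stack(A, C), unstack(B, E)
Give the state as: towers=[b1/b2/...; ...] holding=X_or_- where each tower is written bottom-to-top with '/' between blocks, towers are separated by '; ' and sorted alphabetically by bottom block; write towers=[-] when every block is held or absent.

towers=[D/C/A; E] holding=B

step 1 (pickup(A)): towers=[C; D; E/B] holding=A
step 2 (stack(A, B)): towers=[C; D; E/B/A] holding=-
step 3 (pickup(C)): towers=[D; E/B/A] holding=C
step 4 (stack(C, D)): towers=[D/C; E/B/A] holding=-
step 5 (unstack(A, B)): towers=[D/C; E/B] holding=A
step 6 (stack(A, C)): towers=[D/C/A; E/B] holding=-
step 7 (unstack(B, E)): towers=[D/C/A; E] holding=B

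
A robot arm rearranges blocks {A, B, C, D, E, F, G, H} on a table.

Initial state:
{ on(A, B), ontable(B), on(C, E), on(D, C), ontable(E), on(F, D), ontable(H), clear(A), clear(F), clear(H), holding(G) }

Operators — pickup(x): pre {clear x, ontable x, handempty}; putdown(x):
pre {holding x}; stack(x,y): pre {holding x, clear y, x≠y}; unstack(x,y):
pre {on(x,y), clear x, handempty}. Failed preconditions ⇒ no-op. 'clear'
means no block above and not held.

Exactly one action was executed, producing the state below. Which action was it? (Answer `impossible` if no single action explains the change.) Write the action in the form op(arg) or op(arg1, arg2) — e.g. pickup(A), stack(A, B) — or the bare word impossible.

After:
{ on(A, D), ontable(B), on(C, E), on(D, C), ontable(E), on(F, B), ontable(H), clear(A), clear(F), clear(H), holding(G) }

target: towers=[B/F; E/C/D/A; H] holding=G
        putdown(G) → towers=[B/A; E/C/D/F; G; H] holding=-
       stack(G, A) → towers=[B/A/G; E/C/D/F; H] holding=-
       stack(G, H) → towers=[B/A; E/C/D/F; H/G] holding=-
       stack(G, F) → towers=[B/A; E/C/D/F/G; H] holding=-
none of the 4 applicable actions match → impossible

impossible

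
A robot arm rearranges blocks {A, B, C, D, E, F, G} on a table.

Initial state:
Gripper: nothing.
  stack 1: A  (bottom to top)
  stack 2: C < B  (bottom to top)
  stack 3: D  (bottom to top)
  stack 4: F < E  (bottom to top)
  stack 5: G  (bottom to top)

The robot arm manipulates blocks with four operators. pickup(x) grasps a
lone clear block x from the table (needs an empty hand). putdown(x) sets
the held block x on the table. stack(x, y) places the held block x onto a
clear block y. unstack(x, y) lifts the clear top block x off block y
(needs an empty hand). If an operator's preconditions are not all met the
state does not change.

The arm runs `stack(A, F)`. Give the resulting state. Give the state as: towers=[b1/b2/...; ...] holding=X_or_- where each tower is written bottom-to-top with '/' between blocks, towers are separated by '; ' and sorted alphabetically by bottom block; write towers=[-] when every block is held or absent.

before: towers=[A; C/B; D; F/E; G] holding=-
pre[stack(A, F)]: holding(A) ✗, clear(F) ✗, A≠F ✓
holding(A), clear(F) unmet → stack(A, F) is a no-op
after:  towers=[A; C/B; D; F/E; G] holding=-

towers=[A; C/B; D; F/E; G] holding=-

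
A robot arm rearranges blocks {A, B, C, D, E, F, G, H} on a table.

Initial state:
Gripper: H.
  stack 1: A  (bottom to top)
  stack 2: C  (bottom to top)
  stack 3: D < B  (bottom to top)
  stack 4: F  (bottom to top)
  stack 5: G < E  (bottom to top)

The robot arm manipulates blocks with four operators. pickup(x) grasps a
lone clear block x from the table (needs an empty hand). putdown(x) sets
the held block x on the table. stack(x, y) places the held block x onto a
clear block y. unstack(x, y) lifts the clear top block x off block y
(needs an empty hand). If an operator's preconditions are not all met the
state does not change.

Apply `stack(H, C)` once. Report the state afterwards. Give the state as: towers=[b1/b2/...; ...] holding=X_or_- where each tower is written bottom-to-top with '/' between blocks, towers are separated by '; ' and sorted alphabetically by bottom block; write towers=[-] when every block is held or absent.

before: towers=[A; C; D/B; F; G/E] holding=H
pre[stack(H, C)]: holding(H) ok, clear(C) ok, H≠C ok
all met → apply stack(H, C)
after:  towers=[A; C/H; D/B; F; G/E] holding=-

towers=[A; C/H; D/B; F; G/E] holding=-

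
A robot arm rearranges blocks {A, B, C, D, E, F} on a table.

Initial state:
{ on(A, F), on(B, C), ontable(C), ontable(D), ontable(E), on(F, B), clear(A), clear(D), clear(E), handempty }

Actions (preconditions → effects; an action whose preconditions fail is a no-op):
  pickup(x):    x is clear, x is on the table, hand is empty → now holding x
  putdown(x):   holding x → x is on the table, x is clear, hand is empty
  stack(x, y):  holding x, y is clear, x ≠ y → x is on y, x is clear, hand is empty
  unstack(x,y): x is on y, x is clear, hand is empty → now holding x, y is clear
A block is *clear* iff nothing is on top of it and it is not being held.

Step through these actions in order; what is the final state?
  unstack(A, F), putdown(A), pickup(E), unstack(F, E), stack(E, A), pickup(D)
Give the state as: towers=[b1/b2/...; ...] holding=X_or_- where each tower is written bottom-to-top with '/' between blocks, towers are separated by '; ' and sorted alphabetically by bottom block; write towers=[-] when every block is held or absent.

step 1 (unstack(A, F)): towers=[C/B/F; D; E] holding=A
step 2 (putdown(A)): towers=[A; C/B/F; D; E] holding=-
step 3 (pickup(E)): towers=[A; C/B/F; D] holding=E
step 4 (unstack(F, E)) [no-op]: towers=[A; C/B/F; D] holding=E
step 5 (stack(E, A)): towers=[A/E; C/B/F; D] holding=-
step 6 (pickup(D)): towers=[A/E; C/B/F] holding=D

towers=[A/E; C/B/F] holding=D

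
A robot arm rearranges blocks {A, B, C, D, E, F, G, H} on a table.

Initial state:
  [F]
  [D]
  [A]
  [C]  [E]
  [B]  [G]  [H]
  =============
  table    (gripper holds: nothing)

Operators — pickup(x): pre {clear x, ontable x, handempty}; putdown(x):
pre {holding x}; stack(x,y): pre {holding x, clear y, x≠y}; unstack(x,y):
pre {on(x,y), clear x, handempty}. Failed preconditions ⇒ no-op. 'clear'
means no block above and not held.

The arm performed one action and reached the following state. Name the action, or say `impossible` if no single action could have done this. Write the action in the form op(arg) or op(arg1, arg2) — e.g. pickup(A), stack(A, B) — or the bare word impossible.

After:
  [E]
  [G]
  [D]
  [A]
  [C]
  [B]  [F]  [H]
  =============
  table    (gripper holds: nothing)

target: towers=[B/C/A/D/G/E; F; H] holding=-
     unstack(E, G) → towers=[B/C/A/D/F; G; H] holding=E
         pickup(H) → towers=[B/C/A/D/F; G/E] holding=H
     unstack(F, D) → towers=[B/C/A/D; G/E; H] holding=F
none of the 3 applicable actions match → impossible

impossible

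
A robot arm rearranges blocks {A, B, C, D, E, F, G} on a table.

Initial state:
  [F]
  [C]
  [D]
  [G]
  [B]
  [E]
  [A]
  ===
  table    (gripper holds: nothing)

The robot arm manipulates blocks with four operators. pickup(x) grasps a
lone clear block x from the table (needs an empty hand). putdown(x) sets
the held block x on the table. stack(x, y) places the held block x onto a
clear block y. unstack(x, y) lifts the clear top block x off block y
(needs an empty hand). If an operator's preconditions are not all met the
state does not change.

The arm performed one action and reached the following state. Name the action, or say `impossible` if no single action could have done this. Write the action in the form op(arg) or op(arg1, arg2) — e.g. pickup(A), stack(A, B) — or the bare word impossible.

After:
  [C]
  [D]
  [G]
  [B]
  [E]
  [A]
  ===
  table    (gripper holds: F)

unstack(F, C)

target: towers=[A/E/B/G/D/C] holding=F
     unstack(F, C) → towers=[A/E/B/G/D/C] holding=F  ← match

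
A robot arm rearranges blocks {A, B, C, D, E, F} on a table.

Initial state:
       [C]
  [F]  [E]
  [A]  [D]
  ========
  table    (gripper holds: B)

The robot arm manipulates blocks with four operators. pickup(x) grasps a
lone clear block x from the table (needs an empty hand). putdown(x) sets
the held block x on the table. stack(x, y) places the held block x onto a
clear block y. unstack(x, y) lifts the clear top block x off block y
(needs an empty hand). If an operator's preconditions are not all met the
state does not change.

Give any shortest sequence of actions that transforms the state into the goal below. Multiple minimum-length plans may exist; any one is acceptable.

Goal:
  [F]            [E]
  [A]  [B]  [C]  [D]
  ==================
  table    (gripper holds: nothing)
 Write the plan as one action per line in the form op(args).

putdown(B)
unstack(C, E)
putdown(C)

step 1 (putdown(B)): towers=[A/F; B; D/E/C] holding=-
step 2 (unstack(C, E)): towers=[A/F; B; D/E] holding=C
step 3 (putdown(C)): towers=[A/F; B; C; D/E] holding=-
goal check: towers=[A/F; B; C; D/E] holding=- — reached (length 3, optimal by BFS)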